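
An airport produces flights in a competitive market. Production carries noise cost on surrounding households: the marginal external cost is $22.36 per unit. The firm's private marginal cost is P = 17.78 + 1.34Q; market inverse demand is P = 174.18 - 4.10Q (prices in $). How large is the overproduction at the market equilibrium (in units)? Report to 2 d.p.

4.11 units

Market equilibrium (private): 17.78 + 1.34Q = 174.18 - 4.10Q → Q_m = 28.7500.
Social marginal cost = private MC + MEC = 40.14 + 1.34Q.
Set SMC = demand: 40.14 + 1.34Q = 174.18 - 4.10Q → Q* = 24.6397.
Gap = |28.7500 − 24.6397| = 4.1103.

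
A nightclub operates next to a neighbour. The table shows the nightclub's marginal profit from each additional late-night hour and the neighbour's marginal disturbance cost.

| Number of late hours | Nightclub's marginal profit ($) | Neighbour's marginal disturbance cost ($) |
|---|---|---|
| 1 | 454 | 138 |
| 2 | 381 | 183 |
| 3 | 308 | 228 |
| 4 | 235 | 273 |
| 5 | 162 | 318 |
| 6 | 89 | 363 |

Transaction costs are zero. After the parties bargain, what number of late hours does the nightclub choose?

Bargaining reaches the level where marginal profit last exceeds marginal disturbance cost.
That holds through level 3 (308 ≥ 228) but not at 4 (235 < 273).

3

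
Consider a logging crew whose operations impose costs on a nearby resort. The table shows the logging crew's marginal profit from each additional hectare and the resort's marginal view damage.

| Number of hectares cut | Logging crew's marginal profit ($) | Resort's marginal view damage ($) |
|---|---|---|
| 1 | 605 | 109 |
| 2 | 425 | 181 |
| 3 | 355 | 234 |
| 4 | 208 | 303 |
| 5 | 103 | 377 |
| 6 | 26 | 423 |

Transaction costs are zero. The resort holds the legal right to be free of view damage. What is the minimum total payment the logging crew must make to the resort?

Efficient level: marginal profit ≥ marginal view damage through level 3, so k* = 3.
With the resort holding the right, the logging crew must at least compensate total damage at k*: 109 + 181 + 234 = 524.

$524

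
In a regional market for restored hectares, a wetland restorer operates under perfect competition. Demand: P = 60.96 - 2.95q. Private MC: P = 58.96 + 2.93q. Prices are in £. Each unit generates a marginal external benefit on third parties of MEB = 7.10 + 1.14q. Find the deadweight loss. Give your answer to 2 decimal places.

DWL = £5.91

Market equilibrium (private): 58.96 + 2.93q = 60.96 - 2.95q → q_m = 0.3401.
Social marginal cost = private MC − MEB = 51.86 + 1.79q.
Set SMC = demand: 51.86 + 1.79q = 60.96 - 2.95q → q* = 1.9198.
Between q* and q_m the wedge demand − SMC runs linearly from 0 to MEB(q_m), so the loss is a triangle.
DWL = ½ × 1.5797 × 7.4878 = 5.9142.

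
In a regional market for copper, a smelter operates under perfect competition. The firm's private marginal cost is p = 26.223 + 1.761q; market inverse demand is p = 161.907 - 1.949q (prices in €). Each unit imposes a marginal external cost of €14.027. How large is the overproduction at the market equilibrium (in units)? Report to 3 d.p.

Market equilibrium (private): 26.223 + 1.761q = 161.907 - 1.949q → q_m = 36.5725.
Social marginal cost = private MC + MEC = 40.250 + 1.761q.
Set SMC = demand: 40.250 + 1.761q = 161.907 - 1.949q → q* = 32.7916.
Gap = |36.5725 − 32.7916| = 3.7809.

3.781 units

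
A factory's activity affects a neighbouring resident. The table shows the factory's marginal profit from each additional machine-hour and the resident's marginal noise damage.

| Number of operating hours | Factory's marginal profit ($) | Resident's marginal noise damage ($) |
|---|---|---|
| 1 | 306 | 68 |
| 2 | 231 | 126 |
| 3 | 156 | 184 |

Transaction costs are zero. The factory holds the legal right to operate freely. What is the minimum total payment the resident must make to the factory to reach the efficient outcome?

$156

Left alone the factory would choose level 3 (marginal profit stays positive).
Efficient level: k* = 2 (marginal profit ≥ marginal noise damage through 2).
The resident must at least cover the factory's forgone profit from cutting 3→2: 156 = 156.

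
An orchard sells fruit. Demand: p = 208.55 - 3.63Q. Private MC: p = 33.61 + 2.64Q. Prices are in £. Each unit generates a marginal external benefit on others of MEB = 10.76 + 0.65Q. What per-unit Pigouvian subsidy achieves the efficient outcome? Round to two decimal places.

subsidy = £32.24 per unit

Social marginal cost = private MC − MEB = 22.85 + 1.99Q.
Set SMC = demand: 22.85 + 1.99Q = 208.55 - 3.63Q → Q* = 33.0427.
The Pigouvian subsidy equals MEB at Q*: 10.76 + 0.65×33.0427 = 32.2378.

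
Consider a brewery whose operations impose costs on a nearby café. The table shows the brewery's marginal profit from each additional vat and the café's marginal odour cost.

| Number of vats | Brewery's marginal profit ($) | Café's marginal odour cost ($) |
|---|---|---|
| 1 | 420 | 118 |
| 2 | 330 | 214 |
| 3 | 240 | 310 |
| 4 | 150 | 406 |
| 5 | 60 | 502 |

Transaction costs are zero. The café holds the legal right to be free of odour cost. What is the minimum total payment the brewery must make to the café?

$332

Efficient level: marginal profit ≥ marginal odour cost through level 2, so k* = 2.
With the café holding the right, the brewery must at least compensate total damage at k*: 118 + 214 = 332.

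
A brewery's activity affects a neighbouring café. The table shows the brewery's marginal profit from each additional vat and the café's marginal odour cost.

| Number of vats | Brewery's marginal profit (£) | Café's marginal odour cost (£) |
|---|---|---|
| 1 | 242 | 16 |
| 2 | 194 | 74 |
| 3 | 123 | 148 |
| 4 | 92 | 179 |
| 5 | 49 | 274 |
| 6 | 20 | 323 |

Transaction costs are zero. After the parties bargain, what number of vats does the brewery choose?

2

Bargaining reaches the level where marginal profit last exceeds marginal odour cost.
That holds through level 2 (194 ≥ 74) but not at 3 (123 < 148).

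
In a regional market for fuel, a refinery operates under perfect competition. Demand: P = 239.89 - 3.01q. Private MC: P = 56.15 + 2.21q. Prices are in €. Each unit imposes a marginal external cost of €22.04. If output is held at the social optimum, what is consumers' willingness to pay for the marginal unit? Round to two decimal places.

Social marginal cost = private MC + MEC = 78.19 + 2.21q.
Set SMC = demand: 78.19 + 2.21q = 239.89 - 3.01q → q* = 30.9770.
Consumer price on the demand curve at q*: 239.89 − 3.01×30.9770 = 146.6492.

P = €146.65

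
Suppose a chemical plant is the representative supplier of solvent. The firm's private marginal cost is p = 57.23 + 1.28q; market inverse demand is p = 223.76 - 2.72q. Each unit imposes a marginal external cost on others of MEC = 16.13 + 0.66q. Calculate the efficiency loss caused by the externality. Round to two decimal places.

DWL = 204.04

Market equilibrium (private): 57.23 + 1.28q = 223.76 - 2.72q → q_m = 41.6325.
Social marginal cost = private MC + MEC = 73.36 + 1.94q.
Set SMC = demand: 73.36 + 1.94q = 223.76 - 2.72q → q* = 32.2747.
Height of the DWL triangle at q_m is SMC(q_m) − demand(q_m) = MEC(q_m) = 43.6075.
DWL = ½ × 9.3578 × 43.6075 = 204.0351.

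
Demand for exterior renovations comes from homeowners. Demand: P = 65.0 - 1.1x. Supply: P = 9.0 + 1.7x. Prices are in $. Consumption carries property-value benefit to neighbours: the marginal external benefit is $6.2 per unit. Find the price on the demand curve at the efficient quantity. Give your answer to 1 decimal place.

P = $40.6

Social marginal benefit = demand + MEB = 71.2 - 1.1x.
Set SMB = MC: 71.2 - 1.1x = 9.0 + 1.7x → x* = 22.2143.
Consumer price on the demand curve at x*: 65.0 − 1.1×22.2143 = 40.5643.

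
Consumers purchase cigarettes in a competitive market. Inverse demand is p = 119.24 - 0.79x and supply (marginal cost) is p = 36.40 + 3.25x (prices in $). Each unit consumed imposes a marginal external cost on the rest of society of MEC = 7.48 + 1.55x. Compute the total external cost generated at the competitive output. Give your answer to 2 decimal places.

$479.23

Market equilibrium (private): 36.40 + 3.25x = 119.24 - 0.79x → x_m = 20.5050.
Total external cost = ∫₀^{x_m} (7.48 + 1.55x) dx = 7.48×20.5050 + ½×1.55×20.5050² = 479.2300.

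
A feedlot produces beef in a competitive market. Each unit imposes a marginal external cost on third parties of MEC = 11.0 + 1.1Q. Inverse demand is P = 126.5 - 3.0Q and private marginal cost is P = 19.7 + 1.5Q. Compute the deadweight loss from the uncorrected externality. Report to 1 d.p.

DWL = 122.9

Market equilibrium (private): 19.7 + 1.5Q = 126.5 - 3.0Q → Q_m = 23.7333.
Social marginal cost = private MC + MEC = 30.7 + 2.6Q.
Set SMC = demand: 30.7 + 2.6Q = 126.5 - 3.0Q → Q* = 17.1071.
The welfare-loss triangle has base |Q_m − Q*| and height MEC(Q_m) (the vertical gap between SMC and demand is zero at Q* and MEC at Q_m).
DWL = ½ × 6.6262 × 37.1067 = 122.9382.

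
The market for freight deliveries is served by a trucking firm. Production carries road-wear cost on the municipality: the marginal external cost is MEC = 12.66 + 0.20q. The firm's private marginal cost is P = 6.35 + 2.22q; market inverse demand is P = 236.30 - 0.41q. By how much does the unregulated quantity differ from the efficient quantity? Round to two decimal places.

10.65 units

Market equilibrium (private): 6.35 + 2.22q = 236.30 - 0.41q → q_m = 87.4335.
Social marginal cost = private MC + MEC = 19.01 + 2.42q.
Set SMC = demand: 19.01 + 2.42q = 236.30 - 0.41q → q* = 76.7809.
Gap = |87.4335 − 76.7809| = 10.6526.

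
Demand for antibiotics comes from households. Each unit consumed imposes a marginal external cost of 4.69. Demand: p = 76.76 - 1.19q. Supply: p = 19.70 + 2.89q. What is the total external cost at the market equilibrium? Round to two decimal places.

Market equilibrium (private): 19.70 + 2.89q = 76.76 - 1.19q → q_m = 13.9853.
Total external cost = MEC × q_m = 4.69 × 13.9853 = 65.5911.

65.59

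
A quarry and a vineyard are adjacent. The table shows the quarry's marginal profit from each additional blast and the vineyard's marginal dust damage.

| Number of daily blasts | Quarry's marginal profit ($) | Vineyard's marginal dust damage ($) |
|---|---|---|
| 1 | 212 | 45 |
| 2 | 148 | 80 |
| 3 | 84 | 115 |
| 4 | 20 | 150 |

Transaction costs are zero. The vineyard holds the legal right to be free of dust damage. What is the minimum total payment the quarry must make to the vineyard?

Efficient level: marginal profit ≥ marginal dust damage through level 2, so k* = 2.
With the vineyard holding the right, the quarry must at least compensate total damage at k*: 45 + 80 = 125.

$125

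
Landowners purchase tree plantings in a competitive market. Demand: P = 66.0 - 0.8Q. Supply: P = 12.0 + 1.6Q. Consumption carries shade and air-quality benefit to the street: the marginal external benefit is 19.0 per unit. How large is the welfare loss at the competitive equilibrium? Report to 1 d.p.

Market equilibrium (private): 12.0 + 1.6Q = 66.0 - 0.8Q → Q_m = 22.5000.
Social marginal benefit = demand + MEB = 85.0 - 0.8Q.
Set SMB = MC: 85.0 - 0.8Q = 12.0 + 1.6Q → Q* = 30.4167.
The welfare-loss triangle has base |Q_m − Q*| and height MEB(Q_m) (the vertical gap between SMB and MC is zero at Q* and MEB at Q_m).
DWL = ½ × 7.9167 × 19.0000 = 75.2087.

DWL = 75.2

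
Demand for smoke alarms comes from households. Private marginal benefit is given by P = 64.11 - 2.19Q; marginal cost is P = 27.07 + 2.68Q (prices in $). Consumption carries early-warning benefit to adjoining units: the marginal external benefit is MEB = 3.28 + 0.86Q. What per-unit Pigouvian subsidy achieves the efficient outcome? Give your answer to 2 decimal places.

subsidy = $11.93 per unit

Social marginal benefit = demand + MEB = 67.39 - 1.33Q.
Set SMB = MC: 67.39 - 1.33Q = 27.07 + 2.68Q → Q* = 10.0549.
The Pigouvian subsidy equals MEB at Q*: 3.28 + 0.86×10.0549 = 11.9272.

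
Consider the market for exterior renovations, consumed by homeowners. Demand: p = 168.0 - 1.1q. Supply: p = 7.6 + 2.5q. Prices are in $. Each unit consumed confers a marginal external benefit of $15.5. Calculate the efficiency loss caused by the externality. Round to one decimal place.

DWL = $33.4

Market equilibrium (private): 7.6 + 2.5q = 168.0 - 1.1q → q_m = 44.5556.
Social marginal benefit = demand + MEB = 183.5 - 1.1q.
Set SMB = MC: 183.5 - 1.1q = 7.6 + 2.5q → q* = 48.8611.
Between q* and q_m the wedge SMB − MC runs linearly from 0 to MEB(q_m), so the loss is a triangle.
DWL = ½ × 4.3055 × 15.5000 = 33.3676.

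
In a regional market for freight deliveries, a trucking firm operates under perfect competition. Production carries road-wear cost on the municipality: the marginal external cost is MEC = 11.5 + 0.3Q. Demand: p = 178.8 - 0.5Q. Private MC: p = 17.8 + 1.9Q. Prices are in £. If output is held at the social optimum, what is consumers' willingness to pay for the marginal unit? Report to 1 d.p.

Social marginal cost = private MC + MEC = 29.3 + 2.2Q.
Set SMC = demand: 29.3 + 2.2Q = 178.8 - 0.5Q → Q* = 55.3704.
Consumer price on the demand curve at Q*: 178.8 − 0.5×55.3704 = 151.1148.

P = £151.1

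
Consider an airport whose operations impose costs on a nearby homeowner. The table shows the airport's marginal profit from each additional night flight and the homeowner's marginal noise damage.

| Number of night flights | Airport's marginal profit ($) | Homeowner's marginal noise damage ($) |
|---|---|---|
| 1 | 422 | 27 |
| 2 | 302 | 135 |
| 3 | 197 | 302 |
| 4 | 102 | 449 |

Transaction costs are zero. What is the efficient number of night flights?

Bargaining reaches the level where marginal profit last exceeds marginal noise damage.
That holds through level 2 (302 ≥ 135) but not at 3 (197 < 302).

2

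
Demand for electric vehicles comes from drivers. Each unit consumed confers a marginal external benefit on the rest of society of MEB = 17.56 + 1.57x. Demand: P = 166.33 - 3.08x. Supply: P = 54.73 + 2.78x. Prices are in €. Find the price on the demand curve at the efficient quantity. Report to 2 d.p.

Social marginal benefit = demand + MEB = 183.89 - 1.51x.
Set SMB = MC: 183.89 - 1.51x = 54.73 + 2.78x → x* = 30.1072.
Consumer price on the demand curve at x*: 166.33 − 3.08×30.1072 = 73.5998.

P = €73.60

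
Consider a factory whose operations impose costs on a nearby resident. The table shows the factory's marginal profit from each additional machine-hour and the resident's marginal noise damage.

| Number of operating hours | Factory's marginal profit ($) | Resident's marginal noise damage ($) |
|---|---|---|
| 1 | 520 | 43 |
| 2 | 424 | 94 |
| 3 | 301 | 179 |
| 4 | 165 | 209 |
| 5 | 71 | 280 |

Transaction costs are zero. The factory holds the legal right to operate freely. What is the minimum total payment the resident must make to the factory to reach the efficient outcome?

$236

Left alone the factory would choose level 5 (marginal profit stays positive).
Efficient level: k* = 3 (marginal profit ≥ marginal noise damage through 3).
The resident must at least cover the factory's forgone profit from cutting 5→3: 165 + 71 = 236.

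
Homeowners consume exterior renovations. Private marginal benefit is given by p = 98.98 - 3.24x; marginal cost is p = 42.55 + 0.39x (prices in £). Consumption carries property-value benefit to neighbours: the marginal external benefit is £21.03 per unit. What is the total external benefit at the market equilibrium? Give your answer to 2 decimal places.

£326.92

Market equilibrium (private): 42.55 + 0.39x = 98.98 - 3.24x → x_m = 15.5455.
Total external benefit = MEB × x_m = 21.03 × 15.5455 = 326.9219.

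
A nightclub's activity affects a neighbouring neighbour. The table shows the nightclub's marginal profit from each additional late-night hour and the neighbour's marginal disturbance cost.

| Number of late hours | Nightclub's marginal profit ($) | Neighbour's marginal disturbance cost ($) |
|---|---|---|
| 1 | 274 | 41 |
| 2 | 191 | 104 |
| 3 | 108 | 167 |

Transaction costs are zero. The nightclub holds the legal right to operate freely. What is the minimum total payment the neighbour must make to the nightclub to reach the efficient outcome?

Left alone the nightclub would choose level 3 (marginal profit stays positive).
Efficient level: k* = 2 (marginal profit ≥ marginal disturbance cost through 2).
The neighbour must at least cover the nightclub's forgone profit from cutting 3→2: 108 = 108.

$108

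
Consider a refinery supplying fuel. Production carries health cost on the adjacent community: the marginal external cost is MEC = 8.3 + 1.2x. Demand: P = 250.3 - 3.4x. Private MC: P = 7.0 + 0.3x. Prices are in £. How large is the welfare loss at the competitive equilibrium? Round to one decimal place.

DWL = £776.0

Market equilibrium (private): 7.0 + 0.3x = 250.3 - 3.4x → x_m = 65.7568.
Social marginal cost = private MC + MEC = 15.3 + 1.5x.
Set SMC = demand: 15.3 + 1.5x = 250.3 - 3.4x → x* = 47.9592.
Height of the DWL triangle at x_m is SMC(x_m) − demand(x_m) = MEC(x_m) = 87.2081.
DWL = ½ × 17.7976 × 87.2081 = 776.0474.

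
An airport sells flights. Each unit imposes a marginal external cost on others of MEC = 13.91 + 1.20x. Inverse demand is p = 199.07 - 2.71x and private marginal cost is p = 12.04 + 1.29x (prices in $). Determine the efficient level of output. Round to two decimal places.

Social marginal cost = private MC + MEC = 25.95 + 2.49x.
Set SMC = demand: 25.95 + 2.49x = 199.07 - 2.71x → x* = 33.2923.

x* = 33.29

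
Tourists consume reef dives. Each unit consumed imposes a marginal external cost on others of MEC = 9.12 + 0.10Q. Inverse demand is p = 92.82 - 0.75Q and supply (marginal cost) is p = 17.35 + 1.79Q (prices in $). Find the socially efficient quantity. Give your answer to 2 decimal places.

Q* = 25.13

Social marginal benefit = demand − MEC = 83.70 - 0.85Q.
Set SMB = MC: 83.70 - 0.85Q = 17.35 + 1.79Q → Q* = 25.1326.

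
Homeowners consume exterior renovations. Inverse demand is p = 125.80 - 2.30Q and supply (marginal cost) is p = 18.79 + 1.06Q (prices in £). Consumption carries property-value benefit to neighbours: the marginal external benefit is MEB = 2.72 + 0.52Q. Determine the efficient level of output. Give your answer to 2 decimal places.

Social marginal benefit = demand + MEB = 128.52 - 1.78Q.
Set SMB = MC: 128.52 - 1.78Q = 18.79 + 1.06Q → Q* = 38.6373.

Q* = 38.64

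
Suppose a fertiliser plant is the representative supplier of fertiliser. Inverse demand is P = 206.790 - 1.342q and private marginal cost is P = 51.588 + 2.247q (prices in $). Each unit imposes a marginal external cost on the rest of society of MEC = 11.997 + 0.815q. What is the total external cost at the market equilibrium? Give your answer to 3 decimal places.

Market equilibrium (private): 51.588 + 2.247q = 206.790 - 1.342q → q_m = 43.2438.
Total external cost = ∫₀^{q_m} (11.997 + 0.815q) dq = 11.997×43.2438 + ½×0.815×43.2438² = 1280.8316.

$1280.832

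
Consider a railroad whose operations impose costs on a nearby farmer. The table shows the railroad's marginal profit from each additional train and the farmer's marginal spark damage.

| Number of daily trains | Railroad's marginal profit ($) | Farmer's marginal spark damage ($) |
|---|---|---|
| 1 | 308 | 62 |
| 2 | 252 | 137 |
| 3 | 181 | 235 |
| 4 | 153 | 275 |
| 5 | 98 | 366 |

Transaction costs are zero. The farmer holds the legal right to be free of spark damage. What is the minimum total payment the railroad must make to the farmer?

$199

Efficient level: marginal profit ≥ marginal spark damage through level 2, so k* = 2.
With the farmer holding the right, the railroad must at least compensate total damage at k*: 62 + 137 = 199.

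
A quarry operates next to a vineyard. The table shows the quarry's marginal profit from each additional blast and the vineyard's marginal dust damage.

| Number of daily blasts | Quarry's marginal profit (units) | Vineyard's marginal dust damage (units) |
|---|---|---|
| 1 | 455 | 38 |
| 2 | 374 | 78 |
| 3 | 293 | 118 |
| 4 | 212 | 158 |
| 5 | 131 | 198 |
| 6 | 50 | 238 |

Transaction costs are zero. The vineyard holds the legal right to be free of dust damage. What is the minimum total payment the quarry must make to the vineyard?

Efficient level: marginal profit ≥ marginal dust damage through level 4, so k* = 4.
With the vineyard holding the right, the quarry must at least compensate total damage at k*: 38 + 78 + 118 + 158 = 392.

392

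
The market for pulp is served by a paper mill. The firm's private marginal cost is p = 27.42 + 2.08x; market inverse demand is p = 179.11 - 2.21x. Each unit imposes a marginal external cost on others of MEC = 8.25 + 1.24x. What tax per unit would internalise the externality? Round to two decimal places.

Social marginal cost = private MC + MEC = 35.67 + 3.32x.
Set SMC = demand: 35.67 + 3.32x = 179.11 - 2.21x → x* = 25.9385.
The Pigouvian tax equals MEC at x*: 8.25 + 1.24×25.9385 = 40.4137.

tax = 40.41 per unit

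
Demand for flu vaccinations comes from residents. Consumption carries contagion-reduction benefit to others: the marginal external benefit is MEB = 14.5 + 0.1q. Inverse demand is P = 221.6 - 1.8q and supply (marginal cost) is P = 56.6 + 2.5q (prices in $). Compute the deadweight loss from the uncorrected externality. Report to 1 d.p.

DWL = $40.0

Market equilibrium (private): 56.6 + 2.5q = 221.6 - 1.8q → q_m = 38.3721.
Social marginal benefit = demand + MEB = 236.1 - 1.7q.
Set SMB = MC: 236.1 - 1.7q = 56.6 + 2.5q → q* = 42.7381.
Height of the DWL triangle at q_m is SMB(q_m) − MC(q_m) = MEB(q_m) = 18.3372.
DWL = ½ × 4.3660 × 18.3372 = 40.0301.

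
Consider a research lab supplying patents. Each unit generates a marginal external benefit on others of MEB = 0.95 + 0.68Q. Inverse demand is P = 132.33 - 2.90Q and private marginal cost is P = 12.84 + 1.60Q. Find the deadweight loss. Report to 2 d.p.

Market equilibrium (private): 12.84 + 1.60Q = 132.33 - 2.90Q → Q_m = 26.5533.
Social marginal cost = private MC − MEB = 11.89 + 0.92Q.
Set SMC = demand: 11.89 + 0.92Q = 132.33 - 2.90Q → Q* = 31.5288.
The loss is the area between SMC and demand from Q* to Q_m; with linear curves that's a triangle of height MEB(Q_m).
DWL = ½ × 4.9755 × 19.0063 = 47.2829.

DWL = 47.28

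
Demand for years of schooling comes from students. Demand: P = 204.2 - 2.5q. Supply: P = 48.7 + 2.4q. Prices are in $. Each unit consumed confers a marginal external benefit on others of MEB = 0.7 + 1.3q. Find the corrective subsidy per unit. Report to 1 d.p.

subsidy = $57.1 per unit

Social marginal benefit = demand + MEB = 204.9 - 1.2q.
Set SMB = MC: 204.9 - 1.2q = 48.7 + 2.4q → q* = 43.3889.
The Pigouvian subsidy equals MEB at q*: 0.7 + 1.3×43.3889 = 57.1056.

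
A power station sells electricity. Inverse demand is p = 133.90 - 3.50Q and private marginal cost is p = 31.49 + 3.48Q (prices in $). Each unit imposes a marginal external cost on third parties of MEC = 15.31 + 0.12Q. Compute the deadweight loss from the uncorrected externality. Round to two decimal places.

DWL = $20.52

Market equilibrium (private): 31.49 + 3.48Q = 133.90 - 3.50Q → Q_m = 14.6719.
Social marginal cost = private MC + MEC = 46.80 + 3.60Q.
Set SMC = demand: 46.80 + 3.60Q = 133.90 - 3.50Q → Q* = 12.2676.
The loss is the area between SMC and demand from Q* to Q_m; with linear curves that's a triangle of height MEC(Q_m).
DWL = ½ × 2.4043 × 17.0706 = 20.5214.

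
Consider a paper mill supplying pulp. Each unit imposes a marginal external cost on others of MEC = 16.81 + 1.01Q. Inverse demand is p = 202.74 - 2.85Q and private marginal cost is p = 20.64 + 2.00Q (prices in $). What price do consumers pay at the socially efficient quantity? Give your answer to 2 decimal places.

P = $122.35

Social marginal cost = private MC + MEC = 37.45 + 3.01Q.
Set SMC = demand: 37.45 + 3.01Q = 202.74 - 2.85Q → Q* = 28.2065.
Consumer price on the demand curve at Q*: 202.74 − 2.85×28.2065 = 122.3515.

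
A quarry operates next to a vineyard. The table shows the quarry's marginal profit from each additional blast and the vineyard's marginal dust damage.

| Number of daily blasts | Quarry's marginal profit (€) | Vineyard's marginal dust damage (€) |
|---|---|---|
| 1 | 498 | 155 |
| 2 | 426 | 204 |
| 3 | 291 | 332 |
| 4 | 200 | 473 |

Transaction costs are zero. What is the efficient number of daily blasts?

2

Bargaining reaches the level where marginal profit last exceeds marginal dust damage.
That holds through level 2 (426 ≥ 204) but not at 3 (291 < 332).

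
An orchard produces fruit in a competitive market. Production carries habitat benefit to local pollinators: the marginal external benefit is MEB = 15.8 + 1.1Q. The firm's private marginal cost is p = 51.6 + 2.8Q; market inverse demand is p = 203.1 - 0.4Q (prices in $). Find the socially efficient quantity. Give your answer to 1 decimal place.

Social marginal cost = private MC − MEB = 35.8 + 1.7Q.
Set SMC = demand: 35.8 + 1.7Q = 203.1 - 0.4Q → Q* = 79.6667.

Q* = 79.7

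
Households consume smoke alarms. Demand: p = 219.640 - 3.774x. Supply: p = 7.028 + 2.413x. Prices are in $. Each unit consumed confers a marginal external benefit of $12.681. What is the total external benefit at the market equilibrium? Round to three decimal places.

$435.774

Market equilibrium (private): 7.028 + 2.413x = 219.640 - 3.774x → x_m = 34.3643.
Total external benefit = MEB × x_m = 12.681 × 34.3643 = 435.7737.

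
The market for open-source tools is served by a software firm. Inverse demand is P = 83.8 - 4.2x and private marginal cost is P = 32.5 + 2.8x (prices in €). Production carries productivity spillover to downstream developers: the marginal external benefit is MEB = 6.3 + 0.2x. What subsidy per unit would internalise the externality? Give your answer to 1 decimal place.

Social marginal cost = private MC − MEB = 26.2 + 2.6x.
Set SMC = demand: 26.2 + 2.6x = 83.8 - 4.2x → x* = 8.4706.
The Pigouvian subsidy equals MEB at x*: 6.3 + 0.2×8.4706 = 7.9941.

subsidy = €8.0 per unit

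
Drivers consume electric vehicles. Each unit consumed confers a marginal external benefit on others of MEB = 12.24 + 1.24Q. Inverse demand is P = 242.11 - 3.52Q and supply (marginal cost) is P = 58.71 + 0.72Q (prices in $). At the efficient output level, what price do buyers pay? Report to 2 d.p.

Social marginal benefit = demand + MEB = 254.35 - 2.28Q.
Set SMB = MC: 254.35 - 2.28Q = 58.71 + 0.72Q → Q* = 65.2133.
Consumer price on the demand curve at Q*: 242.11 − 3.52×65.2133 = 12.5592.

P = $12.56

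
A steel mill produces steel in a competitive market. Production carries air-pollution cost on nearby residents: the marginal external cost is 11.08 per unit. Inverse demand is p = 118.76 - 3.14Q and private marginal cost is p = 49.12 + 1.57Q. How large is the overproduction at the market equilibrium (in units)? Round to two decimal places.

Market equilibrium (private): 49.12 + 1.57Q = 118.76 - 3.14Q → Q_m = 14.7856.
Social marginal cost = private MC + MEC = 60.20 + 1.57Q.
Set SMC = demand: 60.20 + 1.57Q = 118.76 - 3.14Q → Q* = 12.4331.
Gap = |14.7856 − 12.4331| = 2.3525.

2.35 units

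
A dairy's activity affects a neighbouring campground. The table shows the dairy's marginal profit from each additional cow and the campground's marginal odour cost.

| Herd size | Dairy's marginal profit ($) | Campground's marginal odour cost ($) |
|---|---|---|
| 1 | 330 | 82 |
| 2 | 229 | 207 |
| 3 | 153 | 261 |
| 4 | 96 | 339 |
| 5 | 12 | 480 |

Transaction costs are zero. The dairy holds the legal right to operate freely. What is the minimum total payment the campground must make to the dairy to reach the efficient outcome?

$261

Left alone the dairy would choose level 5 (marginal profit stays positive).
Efficient level: k* = 2 (marginal profit ≥ marginal odour cost through 2).
The campground must at least cover the dairy's forgone profit from cutting 5→2: 153 + 96 + 12 = 261.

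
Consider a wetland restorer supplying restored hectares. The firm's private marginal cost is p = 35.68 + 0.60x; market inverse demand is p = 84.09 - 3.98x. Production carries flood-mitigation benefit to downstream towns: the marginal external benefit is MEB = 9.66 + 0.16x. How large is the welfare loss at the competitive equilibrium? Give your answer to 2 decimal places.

DWL = 14.58

Market equilibrium (private): 35.68 + 0.60x = 84.09 - 3.98x → x_m = 10.5699.
Social marginal cost = private MC − MEB = 26.02 + 0.44x.
Set SMC = demand: 26.02 + 0.44x = 84.09 - 3.98x → x* = 13.1380.
The welfare-loss triangle has base |x_m − x*| and height MEB(x_m) (the vertical gap between SMC and demand is zero at x* and MEB at x_m).
DWL = ½ × 2.5681 × 11.3512 = 14.5755.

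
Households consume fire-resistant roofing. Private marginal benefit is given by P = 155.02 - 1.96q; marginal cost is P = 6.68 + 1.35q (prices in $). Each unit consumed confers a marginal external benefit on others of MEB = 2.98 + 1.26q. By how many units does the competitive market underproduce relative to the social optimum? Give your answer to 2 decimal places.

Market equilibrium (private): 6.68 + 1.35q = 155.02 - 1.96q → q_m = 44.8157.
Social marginal benefit = demand + MEB = 158.00 - 0.70q.
Set SMB = MC: 158.00 - 0.70q = 6.68 + 1.35q → q* = 73.8146.
Gap = |44.8157 − 73.8146| = 28.9989.

29.00 units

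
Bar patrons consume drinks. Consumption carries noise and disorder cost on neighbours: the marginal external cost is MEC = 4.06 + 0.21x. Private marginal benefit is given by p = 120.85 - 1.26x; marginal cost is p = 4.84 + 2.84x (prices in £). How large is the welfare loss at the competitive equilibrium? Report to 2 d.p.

Market equilibrium (private): 4.84 + 2.84x = 120.85 - 1.26x → x_m = 28.2951.
Social marginal benefit = demand − MEC = 116.79 - 1.47x.
Set SMB = MC: 116.79 - 1.47x = 4.84 + 2.84x → x* = 25.9745.
The loss is the area between SMB and MC from x* to x_m; with linear curves that's a triangle of height MEC(x_m).
DWL = ½ × 2.3206 × 10.0020 = 11.6053.

DWL = £11.61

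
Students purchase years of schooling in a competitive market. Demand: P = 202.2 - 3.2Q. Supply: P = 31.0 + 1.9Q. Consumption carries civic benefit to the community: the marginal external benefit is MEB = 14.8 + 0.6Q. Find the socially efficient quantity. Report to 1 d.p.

Q* = 41.3

Social marginal benefit = demand + MEB = 217.0 - 2.6Q.
Set SMB = MC: 217.0 - 2.6Q = 31.0 + 1.9Q → Q* = 41.3333.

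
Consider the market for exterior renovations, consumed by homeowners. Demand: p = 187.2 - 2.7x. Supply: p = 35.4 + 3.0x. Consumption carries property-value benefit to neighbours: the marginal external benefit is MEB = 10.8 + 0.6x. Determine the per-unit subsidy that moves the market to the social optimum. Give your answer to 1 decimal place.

Social marginal benefit = demand + MEB = 198.0 - 2.1x.
Set SMB = MC: 198.0 - 2.1x = 35.4 + 3.0x → x* = 31.8824.
The Pigouvian subsidy equals MEB at x*: 10.8 + 0.6×31.8824 = 29.9294.

subsidy = 29.9 per unit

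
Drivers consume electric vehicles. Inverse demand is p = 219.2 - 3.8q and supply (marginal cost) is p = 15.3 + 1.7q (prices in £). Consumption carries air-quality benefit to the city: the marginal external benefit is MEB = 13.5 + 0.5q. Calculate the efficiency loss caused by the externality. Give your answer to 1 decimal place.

DWL = £102.6

Market equilibrium (private): 15.3 + 1.7q = 219.2 - 3.8q → q_m = 37.0727.
Social marginal benefit = demand + MEB = 232.7 - 3.3q.
Set SMB = MC: 232.7 - 3.3q = 15.3 + 1.7q → q* = 43.4800.
The loss is the area between SMB and MC from q* to q_m; with linear curves that's a triangle of height MEB(q_m).
DWL = ½ × 6.4073 × 32.0364 = 102.6334.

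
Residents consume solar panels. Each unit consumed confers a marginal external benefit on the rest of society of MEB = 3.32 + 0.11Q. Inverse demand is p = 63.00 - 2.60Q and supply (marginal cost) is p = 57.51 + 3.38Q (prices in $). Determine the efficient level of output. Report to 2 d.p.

Q* = 1.50

Social marginal benefit = demand + MEB = 66.32 - 2.49Q.
Set SMB = MC: 66.32 - 2.49Q = 57.51 + 3.38Q → Q* = 1.5009.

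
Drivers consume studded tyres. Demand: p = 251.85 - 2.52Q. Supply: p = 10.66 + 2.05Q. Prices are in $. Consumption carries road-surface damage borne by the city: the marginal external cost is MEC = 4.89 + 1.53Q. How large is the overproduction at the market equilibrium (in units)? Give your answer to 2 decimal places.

Market equilibrium (private): 10.66 + 2.05Q = 251.85 - 2.52Q → Q_m = 52.7768.
Social marginal benefit = demand − MEC = 246.96 - 4.05Q.
Set SMB = MC: 246.96 - 4.05Q = 10.66 + 2.05Q → Q* = 38.7377.
Gap = |52.7768 − 38.7377| = 14.0391.

14.04 units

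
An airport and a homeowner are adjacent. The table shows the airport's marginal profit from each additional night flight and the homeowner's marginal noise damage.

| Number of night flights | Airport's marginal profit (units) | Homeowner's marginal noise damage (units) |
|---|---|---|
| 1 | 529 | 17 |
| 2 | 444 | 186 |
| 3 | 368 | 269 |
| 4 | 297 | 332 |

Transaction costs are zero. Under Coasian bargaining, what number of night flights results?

3

Bargaining reaches the level where marginal profit last exceeds marginal noise damage.
That holds through level 3 (368 ≥ 269) but not at 4 (297 < 332).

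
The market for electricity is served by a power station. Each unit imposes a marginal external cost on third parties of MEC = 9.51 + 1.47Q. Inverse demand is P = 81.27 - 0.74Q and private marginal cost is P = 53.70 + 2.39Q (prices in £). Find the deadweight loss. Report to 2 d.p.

DWL = £54.82

Market equilibrium (private): 53.70 + 2.39Q = 81.27 - 0.74Q → Q_m = 8.8083.
Social marginal cost = private MC + MEC = 63.21 + 3.86Q.
Set SMC = demand: 63.21 + 3.86Q = 81.27 - 0.74Q → Q* = 3.9261.
The welfare-loss triangle has base |Q_m − Q*| and height MEC(Q_m) (the vertical gap between SMC and demand is zero at Q* and MEC at Q_m).
DWL = ½ × 4.8822 × 22.4582 = 54.8227.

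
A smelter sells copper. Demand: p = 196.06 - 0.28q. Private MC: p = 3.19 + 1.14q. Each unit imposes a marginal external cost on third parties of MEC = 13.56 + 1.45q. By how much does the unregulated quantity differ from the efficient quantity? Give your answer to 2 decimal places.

Market equilibrium (private): 3.19 + 1.14q = 196.06 - 0.28q → q_m = 135.8239.
Social marginal cost = private MC + MEC = 16.75 + 2.59q.
Set SMC = demand: 16.75 + 2.59q = 196.06 - 0.28q → q* = 62.4774.
Gap = |135.8239 − 62.4774| = 73.3465.

73.35 units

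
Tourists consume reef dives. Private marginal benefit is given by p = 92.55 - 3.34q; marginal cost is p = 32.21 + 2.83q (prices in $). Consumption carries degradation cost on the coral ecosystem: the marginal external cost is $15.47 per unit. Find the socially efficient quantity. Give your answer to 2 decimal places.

Social marginal benefit = demand − MEC = 77.08 - 3.34q.
Set SMB = MC: 77.08 - 3.34q = 32.21 + 2.83q → q* = 7.2723.

q* = 7.27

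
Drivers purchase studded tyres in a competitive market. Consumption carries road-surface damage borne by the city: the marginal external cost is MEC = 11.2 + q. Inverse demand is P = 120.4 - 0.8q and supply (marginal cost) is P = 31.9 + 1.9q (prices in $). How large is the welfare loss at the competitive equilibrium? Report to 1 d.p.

Market equilibrium (private): 31.9 + 1.9q = 120.4 - 0.8q → q_m = 32.7778.
Social marginal benefit = demand − MEC = 109.2 - 1.8q.
Set SMB = MC: 109.2 - 1.8q = 31.9 + 1.9q → q* = 20.8919.
The loss is the area between SMB and MC from q* to q_m; with linear curves that's a triangle of height MEC(q_m).
DWL = ½ × 11.8859 × 43.9778 = 261.3579.

DWL = $261.4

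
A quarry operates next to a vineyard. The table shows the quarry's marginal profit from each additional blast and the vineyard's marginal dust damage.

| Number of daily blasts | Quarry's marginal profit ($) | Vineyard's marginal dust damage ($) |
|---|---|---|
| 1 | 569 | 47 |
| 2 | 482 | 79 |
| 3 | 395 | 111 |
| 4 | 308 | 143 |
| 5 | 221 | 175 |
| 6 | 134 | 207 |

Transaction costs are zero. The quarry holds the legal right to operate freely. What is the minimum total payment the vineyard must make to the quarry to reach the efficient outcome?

$134

Left alone the quarry would choose level 6 (marginal profit stays positive).
Efficient level: k* = 5 (marginal profit ≥ marginal dust damage through 5).
The vineyard must at least cover the quarry's forgone profit from cutting 6→5: 134 = 134.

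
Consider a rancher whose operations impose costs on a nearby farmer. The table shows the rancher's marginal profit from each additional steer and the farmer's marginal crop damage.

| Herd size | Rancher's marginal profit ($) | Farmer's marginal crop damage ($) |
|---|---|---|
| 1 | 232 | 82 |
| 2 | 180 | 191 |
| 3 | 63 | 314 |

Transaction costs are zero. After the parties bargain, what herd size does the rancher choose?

1

Bargaining reaches the level where marginal profit last exceeds marginal crop damage.
That holds through level 1 (232 ≥ 82) but not at 2 (180 < 191).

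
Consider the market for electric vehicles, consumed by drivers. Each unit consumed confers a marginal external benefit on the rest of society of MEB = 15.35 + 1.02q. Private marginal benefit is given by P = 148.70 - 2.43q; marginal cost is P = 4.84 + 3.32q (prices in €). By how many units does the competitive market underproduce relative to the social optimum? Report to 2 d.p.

Market equilibrium (private): 4.84 + 3.32q = 148.70 - 2.43q → q_m = 25.0191.
Social marginal benefit = demand + MEB = 164.05 - 1.41q.
Set SMB = MC: 164.05 - 1.41q = 4.84 + 3.32q → q* = 33.6596.
Gap = |25.0191 − 33.6596| = 8.6405.

8.64 units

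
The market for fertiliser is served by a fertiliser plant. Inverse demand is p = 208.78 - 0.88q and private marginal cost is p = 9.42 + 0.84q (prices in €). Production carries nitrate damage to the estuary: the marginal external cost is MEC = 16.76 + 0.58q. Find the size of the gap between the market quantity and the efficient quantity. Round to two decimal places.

36.52 units

Market equilibrium (private): 9.42 + 0.84q = 208.78 - 0.88q → q_m = 115.9070.
Social marginal cost = private MC + MEC = 26.18 + 1.42q.
Set SMC = demand: 26.18 + 1.42q = 208.78 - 0.88q → q* = 79.3913.
Gap = |115.9070 − 79.3913| = 36.5157.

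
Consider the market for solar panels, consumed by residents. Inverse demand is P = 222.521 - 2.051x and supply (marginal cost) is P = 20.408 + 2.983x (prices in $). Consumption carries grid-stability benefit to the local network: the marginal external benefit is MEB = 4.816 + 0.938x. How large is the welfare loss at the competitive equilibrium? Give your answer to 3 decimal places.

DWL = $220.244

Market equilibrium (private): 20.408 + 2.983x = 222.521 - 2.051x → x_m = 40.1496.
Social marginal benefit = demand + MEB = 227.337 - 1.113x.
Set SMB = MC: 227.337 - 1.113x = 20.408 + 2.983x → x* = 50.5198.
The welfare-loss triangle has base |x_m − x*| and height MEB(x_m) (the vertical gap between SMB and MC is zero at x* and MEB at x_m).
DWL = ½ × 10.3702 × 42.4763 = 220.2439.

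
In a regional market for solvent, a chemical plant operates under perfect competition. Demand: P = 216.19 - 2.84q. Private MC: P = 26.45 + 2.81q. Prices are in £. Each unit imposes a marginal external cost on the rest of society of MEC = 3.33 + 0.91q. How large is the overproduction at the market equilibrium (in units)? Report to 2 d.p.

Market equilibrium (private): 26.45 + 2.81q = 216.19 - 2.84q → q_m = 33.5823.
Social marginal cost = private MC + MEC = 29.78 + 3.72q.
Set SMC = demand: 29.78 + 3.72q = 216.19 - 2.84q → q* = 28.4162.
Gap = |33.5823 − 28.4162| = 5.1661.

5.17 units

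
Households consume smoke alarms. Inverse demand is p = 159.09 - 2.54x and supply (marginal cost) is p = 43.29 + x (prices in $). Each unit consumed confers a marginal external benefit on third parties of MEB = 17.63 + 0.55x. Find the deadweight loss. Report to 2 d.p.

Market equilibrium (private): 43.29 + x = 159.09 - 2.54x → x_m = 32.7119.
Social marginal benefit = demand + MEB = 176.72 - 1.99x.
Set SMB = MC: 176.72 - 1.99x = 43.29 + x → x* = 44.6254.
The welfare-loss triangle has base |x_m − x*| and height MEB(x_m) (the vertical gap between SMB and MC is zero at x* and MEB at x_m).
DWL = ½ × 11.9135 × 35.6215 = 212.1884.

DWL = $212.19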